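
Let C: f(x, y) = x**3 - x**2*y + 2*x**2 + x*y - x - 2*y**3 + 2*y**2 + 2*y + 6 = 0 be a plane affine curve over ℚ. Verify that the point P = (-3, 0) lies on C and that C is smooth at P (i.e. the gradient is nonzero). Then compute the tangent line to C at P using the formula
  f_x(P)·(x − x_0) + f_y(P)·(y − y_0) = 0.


Tangent line at P: 14*x - 10*y + 42 = 0.

Step 1: f(-3, 0) = 0, so P lies on C.
Step 2: partial derivatives
  f_x(x, y) = 3*x**2 - 2*x*y + 4*x + y - 1, f_y(x, y) = -x**2 + x - 6*y**2 + 4*y + 2.
  f_x(P) = 14, f_y(P) = -10 (gradient nonzero, so P is smooth).
Step 3: tangent line at P: 14·(x − -3) + -10·(y − 0) = 0.
Expanding: 14*x - 10*y + 42 = 0.


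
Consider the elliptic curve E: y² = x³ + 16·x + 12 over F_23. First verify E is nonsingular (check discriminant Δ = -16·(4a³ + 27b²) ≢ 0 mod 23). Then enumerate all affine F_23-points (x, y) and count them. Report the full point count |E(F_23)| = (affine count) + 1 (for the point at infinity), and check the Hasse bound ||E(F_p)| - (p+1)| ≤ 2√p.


Affine points = {(0, 9), (0, 14), (1, 11), (1, 12), (2, 11), (2, 12), (3, 8), (3, 15), (4, 5), (4, 18), (6, 5), (6, 18), (8, 10), (8, 13), (11, 1), (11, 22), (12, 0), (13, 5), (13, 18), (14, 6), (14, 17), (15, 4), (15, 19), (20, 11), (20, 12), (21, 8), (21, 15), (22, 8), (22, 15)}; affine count = 29; |E(F_23)| = 30.

Discriminant check: Δ ∝ 4a³ + 27b² = 4·16³ + 27·12² = 4·4096 + 27·144 ≡ 9 (mod 23). Nonzero ⇒ E is nonsingular.
For each x ∈ F_23, compute rhs = x³ + 16·x + 12 mod 23, then count y ∈ F_23 with y² ≡ rhs.
  x = 0: rhs = 12, matching y values: 9, 14 (2 points).
  x = 1: rhs = 6, matching y values: 11, 12 (2 points).
  x = 2: rhs = 6, matching y values: 11, 12 (2 points).
  x = 3: rhs = 18, matching y values: 8, 15 (2 points).
  x = 4: rhs = 2, matching y values: 5, 18 (2 points).
  x = 5: rhs = 10, matching y values: none (0 points).
  x = 6: rhs = 2, matching y values: 5, 18 (2 points).
  x = 7: rhs = 7, matching y values: none (0 points).
  x = 8: rhs = 8, matching y values: 10, 13 (2 points).
  x = 9: rhs = 11, matching y values: none (0 points).
  x = 10: rhs = 22, matching y values: none (0 points).
  x = 11: rhs = 1, matching y values: 1, 22 (2 points).
  x = 12: rhs = 0, matching y values: 0 (1 points).
  x = 13: rhs = 2, matching y values: 5, 18 (2 points).
  x = 14: rhs = 13, matching y values: 6, 17 (2 points).
  x = 15: rhs = 16, matching y values: 4, 19 (2 points).
  x = 16: rhs = 17, matching y values: none (0 points).
  x = 17: rhs = 22, matching y values: none (0 points).
  x = 18: rhs = 14, matching y values: none (0 points).
  x = 19: rhs = 22, matching y values: none (0 points).
  x = 20: rhs = 6, matching y values: 11, 12 (2 points).
  x = 21: rhs = 18, matching y values: 8, 15 (2 points).
  x = 22: rhs = 18, matching y values: 8, 15 (2 points).
Total affine count: 29.
Full point count |E(F_23)| = 29 + 1 = 30.
Hasse bound: |30 − (23+1)| = |6| = 6 ≤ 2√23 ≈ 9.5917 ✓.


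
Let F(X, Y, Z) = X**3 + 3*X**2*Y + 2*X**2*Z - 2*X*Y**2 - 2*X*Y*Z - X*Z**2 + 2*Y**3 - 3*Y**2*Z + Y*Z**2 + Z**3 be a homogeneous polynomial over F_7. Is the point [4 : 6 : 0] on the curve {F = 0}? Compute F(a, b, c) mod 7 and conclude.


F(4,6,0) ≡ 6 (mod 7); P is NOT on the curve.

Evaluate F(4, 6, 0) term-by-term (mod 7).
  X**3 ↦ 1·64·1·1 = 64
  3*X**2*Y ↦ 3·16·6·1 = 288
  2*X**2*Z ↦ 2·16·1·0 = 0
  -2*X*Y**2 ↦ -2·4·36·1 = -288
  -2*X*Y*Z ↦ -2·4·6·0 = 0
  -X*Z**2 ↦ -1·4·1·0 = 0
  2*Y**3 ↦ 2·1·216·1 = 432
  -3*Y**2*Z ↦ -3·1·36·0 = 0
  Y*Z**2 ↦ 1·1·6·0 = 0
  Z**3 ↦ 1·1·1·0 = 0
Sum: F(4, 6, 0) = (64) + (288) + (0) + (-288) + (0) + (0) + (432) + (0) + (0) + (0) = 496.
Reducing mod 7: 496 ≡ 6 (mod 7).
Since F(a, b, c) ≡ 6 ≠ 0 (mod 7), P does NOT lie on the curve.


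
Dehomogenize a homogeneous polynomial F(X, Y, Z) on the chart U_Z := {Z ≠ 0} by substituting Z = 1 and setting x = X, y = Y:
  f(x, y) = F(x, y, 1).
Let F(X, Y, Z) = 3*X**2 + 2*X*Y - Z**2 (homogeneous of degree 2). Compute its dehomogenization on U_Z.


f(x, y) = 3*x**2 + 2*x*y - 1

On U_Z we set Z = 1. Each monomial c·X^i·Y^j·Z^k in F becomes c·x^i·y^j·1^k = c·x^i·y^j.
Substituting Z = 1: F(X, Y, 1) = 3*x**2 + 2*x*y - 1.
Note: deg(f) ≤ deg(F) = 2; strict inequality happens when F is divisible by Z (lost terms).


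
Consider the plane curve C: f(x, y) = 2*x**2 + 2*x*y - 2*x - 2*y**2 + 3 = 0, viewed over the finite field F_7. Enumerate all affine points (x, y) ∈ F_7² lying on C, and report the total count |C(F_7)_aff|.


Affine F_7-points: {(1, 4), (2, 0), (2, 2), (3, 4), (3, 6), (4, 2), (6, 0), (6, 6)}; count = 8.

For each of the 49 pairs (x, y) ∈ F_7², evaluate f(x, y) mod 7. Record the zeros.
  x = 0: [0↦3, 1↦1, 2↦2, 3↦6, 4↦6, 5↦2, 6↦1]  zeros at y ∈ ∅
  x = 1: [0↦3, 1↦3, 2↦6, 3↦5, 4↦0, 5↦5, 6↦6]  zeros at y ∈ {4}
  x = 2: [0↦0, 1↦2, 2↦0, 3↦1, 4↦5, 5↦5, 6↦1]  zeros at y ∈ {0, 2}
  x = 3: [0↦1, 1↦5, 2↦5, 3↦1, 4↦0, 5↦2, 6↦0]  zeros at y ∈ {4, 6}
  x = 4: [0↦6, 1↦5, 2↦0, 3↦5, 4↦6, 5↦3, 6↦3]  zeros at y ∈ {2}
  x = 5: [0↦1, 1↦2, 2↦6, 3↦6, 4↦2, 5↦1, 6↦3]  zeros at y ∈ ∅
  x = 6: [0↦0, 1↦3, 2↦2, 3↦4, 4↦2, 5↦3, 6↦0]  zeros at y ∈ {0, 6}
Collecting zeros: affine points = {(1, 4), (2, 0), (2, 2), (3, 4), (3, 6), (4, 2), (6, 0), (6, 6)}.
Total count |C(F_7)_aff| = 8.


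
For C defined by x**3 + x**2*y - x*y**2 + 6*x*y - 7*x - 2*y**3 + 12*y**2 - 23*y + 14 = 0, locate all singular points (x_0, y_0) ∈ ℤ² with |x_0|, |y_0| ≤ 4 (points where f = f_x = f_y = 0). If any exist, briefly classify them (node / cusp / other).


Singular points: {(-1, 2)}; classification: node.

Compute partial derivatives:
  f_x = 3*x**2 + 2*x*y - y**2 + 6*y - 7.
  f_y = x**2 - 2*x*y + 6*x - 6*y**2 + 24*y - 23.
Scan x_0 ∈ {−4, ..., 4}. For each x_0, f_y(x_0, y) is a polynomial in y; find its integer roots y ∈ {−4, ..., 4}, then test f_x and f at those candidates.
  x = -4: f_y(-4, y) = -6*y**2 + 32*y - 31; no integer root y with |y| ≤ 4.
  x = -3: f_y(-3, y) = -6*y**2 + 30*y - 32; no integer root y with |y| ≤ 4.
  x = -2: f_y(-2, y) = -6*y**2 + 28*y - 31; no integer root y with |y| ≤ 4.
  x = -1: f_y(-1, y) = -6*y**2 + 26*y - 28; vanishes at y ∈ {2}. (-1, 2): f_x = 0, f = 0 — SINGULAR.
  x = 0: f_y(0, y) = -6*y**2 + 24*y - 23; no integer root y with |y| ≤ 4.
  x = 1: f_y(1, y) = -6*y**2 + 22*y - 16; vanishes at y ∈ {1}. (1, 1): f_x = 3 ≠ 0.
  x = 2: f_y(2, y) = -6*y**2 + 20*y - 7; no integer root y with |y| ≤ 4.
  x = 3: f_y(3, y) = -6*y**2 + 18*y + 4; no integer root y with |y| ≤ 4.
  x = 4: f_y(4, y) = -6*y**2 + 16*y + 17; no integer root y with |y| ≤ 4.
Only singular point on the grid: (-1, 2).
Classify: substitute x = -1 + u, y = 2 + v and expand: f = u**3 + u**2*v - u**2 - u*v**2 - 2*v**3 + v**2.
No constant or linear terms (consistent with a singular point). Quadratic part: -u**2 + v**2. Cubic part: u**3 + u**2*v - u*v**2 - 2*v**3.
The quadratic part v**2 - u**2 = (v − u)(v + u) splits into two distinct linear factors, so there are two distinct tangent lines y − 2 = ±(x − -1) — this is a node (ordinary double point).
Classification: node.


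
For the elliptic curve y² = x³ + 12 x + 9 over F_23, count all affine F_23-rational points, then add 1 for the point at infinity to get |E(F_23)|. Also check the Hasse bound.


Affine points = {(0, 3), (0, 20), (2, 8), (2, 15), (3, 7), (3, 16), (4, 11), (4, 12), (9, 8), (9, 15), (10, 5), (10, 18), (11, 0), (12, 8), (12, 15), (13, 4), (13, 19), (14, 0), (18, 10), (18, 13), (19, 9), (19, 14), (21, 0)}; affine count = 23; |E(F_23)| = 24.

Discriminant check: Δ ∝ 4a³ + 27b² = 4·12³ + 27·9² = 4·1728 + 27·81 ≡ 14 (mod 23). Nonzero ⇒ E is nonsingular.
For each x ∈ F_23, compute rhs = x³ + 12·x + 9 mod 23, then count y ∈ F_23 with y² ≡ rhs.
  x = 0: rhs = 9, matching y values: 3, 20 (2 points).
  x = 1: rhs = 22, matching y values: none (0 points).
  x = 2: rhs = 18, matching y values: 8, 15 (2 points).
  x = 3: rhs = 3, matching y values: 7, 16 (2 points).
  x = 4: rhs = 6, matching y values: 11, 12 (2 points).
  x = 5: rhs = 10, matching y values: none (0 points).
  x = 6: rhs = 21, matching y values: none (0 points).
  x = 7: rhs = 22, matching y values: none (0 points).
  x = 8: rhs = 19, matching y values: none (0 points).
  x = 9: rhs = 18, matching y values: 8, 15 (2 points).
  x = 10: rhs = 2, matching y values: 5, 18 (2 points).
  x = 11: rhs = 0, matching y values: 0 (1 points).
  x = 12: rhs = 18, matching y values: 8, 15 (2 points).
  x = 13: rhs = 16, matching y values: 4, 19 (2 points).
  x = 14: rhs = 0, matching y values: 0 (1 points).
  x = 15: rhs = 22, matching y values: none (0 points).
  x = 16: rhs = 19, matching y values: none (0 points).
  x = 17: rhs = 20, matching y values: none (0 points).
  x = 18: rhs = 8, matching y values: 10, 13 (2 points).
  x = 19: rhs = 12, matching y values: 9, 14 (2 points).
  x = 20: rhs = 15, matching y values: none (0 points).
  x = 21: rhs = 0, matching y values: 0 (1 points).
  x = 22: rhs = 19, matching y values: none (0 points).
Total affine count: 23.
Full point count |E(F_23)| = 23 + 1 = 24.
Hasse bound: |24 − (23+1)| = |0| = 0 ≤ 2√23 ≈ 9.5917 ✓.


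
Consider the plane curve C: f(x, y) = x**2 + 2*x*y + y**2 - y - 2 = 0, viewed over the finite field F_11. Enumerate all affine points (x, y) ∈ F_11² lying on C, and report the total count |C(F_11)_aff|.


Affine F_11-points: {(0, 2), (0, 10), (1, 3), (1, 7), (2, 9), (2, 10), (4, 1), (4, 3), (5, 1), (7, 2), (7, 7)}; count = 11.

For each of the 121 pairs (x, y) ∈ F_11², evaluate f(x, y) mod 11. Record the zeros.
  x = 0: [0↦9, 1↦9, 2↦0, 3↦4, 4↦10, 5↦7, 6↦6, 7↦7, 8↦10, 9↦4, 10↦0]  zeros at y ∈ {2, 10}
  x = 1: [0↦10, 1↦1, 2↦5, 3↦0, 4↦8, 5↦7, 6↦8, 7↦0, 8↦5, 9↦1, 10↦10]  zeros at y ∈ {3, 7}
  x = 2: [0↦2, 1↦6, 2↦1, 3↦9, 4↦8, 5↦9, 6↦1, 7↦6, 8↦2, 9↦0, 10↦0]  zeros at y ∈ {9, 10}
  x = 3: [0↦7, 1↦2, 2↦10, 3↦9, 4↦10, 5↦2, 6↦7, 7↦3, 8↦1, 9↦1, 10↦3]  zeros at y ∈ ∅
  x = 4: [0↦3, 1↦0, 2↦10, 3↦0, 4↦3, 5↦8, 6↦4, 7↦2, 8↦2, 9↦4, 10↦8]  zeros at y ∈ {1, 3}
  x = 5: [0↦1, 1↦0, 2↦1, 3↦4, 4↦9, 5↦5, 6↦3, 7↦3, 8↦5, 9↦9, 10↦4]  zeros at y ∈ {1}
  x = 6: [0↦1, 1↦2, 2↦5, 3↦10, 4↦6, 5↦4, 6↦4, 7↦6, 8↦10, 9↦5, 10↦2]  zeros at y ∈ ∅
  x = 7: [0↦3, 1↦6, 2↦0, 3↦7, 4↦5, 5↦5, 6↦7, 7↦0, 8↦6, 9↦3, 10↦2]  zeros at y ∈ {2, 7}
  x = 8: [0↦7, 1↦1, 2↦8, 3↦6, 4↦6, 5↦8, 6↦1, 7↦7, 8↦4, 9↦3, 10↦4]  zeros at y ∈ ∅
  x = 9: [0↦2, 1↦9, 2↦7, 3↦7, 4↦9, 5↦2, 6↦8, 7↦5, 8↦4, 9↦5, 10↦8]  zeros at y ∈ ∅
  x = 10: [0↦10, 1↦8, 2↦8, 3↦10, 4↦3, 5↦9, 6↦6, 7↦5, 8↦6, 9↦9, 10↦3]  zeros at y ∈ ∅
Collecting zeros: affine points = {(0, 2), (0, 10), (1, 3), (1, 7), (2, 9), (2, 10), (4, 1), (4, 3), (5, 1), (7, 2), (7, 7)}.
Total count |C(F_11)_aff| = 11.


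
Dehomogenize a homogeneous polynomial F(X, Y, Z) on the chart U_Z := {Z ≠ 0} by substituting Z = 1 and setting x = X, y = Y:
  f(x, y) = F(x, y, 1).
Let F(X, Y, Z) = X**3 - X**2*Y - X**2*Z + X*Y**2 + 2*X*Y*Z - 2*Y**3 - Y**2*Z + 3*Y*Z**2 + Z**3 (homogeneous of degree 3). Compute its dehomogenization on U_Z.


f(x, y) = x**3 - x**2*y - x**2 + x*y**2 + 2*x*y - 2*y**3 - y**2 + 3*y + 1

On U_Z we set Z = 1. Each monomial c·X^i·Y^j·Z^k in F becomes c·x^i·y^j·1^k = c·x^i·y^j.
Substituting Z = 1: F(X, Y, 1) = x**3 - x**2*y - x**2 + x*y**2 + 2*x*y - 2*y**3 - y**2 + 3*y + 1.
Note: deg(f) ≤ deg(F) = 3; strict inequality happens when F is divisible by Z (lost terms).


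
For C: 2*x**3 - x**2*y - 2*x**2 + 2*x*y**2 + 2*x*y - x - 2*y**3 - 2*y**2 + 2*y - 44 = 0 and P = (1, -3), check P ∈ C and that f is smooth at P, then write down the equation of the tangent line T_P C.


Tangent line at P: 19*x - 51*y - 172 = 0.

Step 1: f(1, -3) = 0, so P lies on C.
Step 2: partial derivatives
  f_x(x, y) = 6*x**2 - 2*x*y - 4*x + 2*y**2 + 2*y - 1, f_y(x, y) = -x**2 + 4*x*y + 2*x - 6*y**2 - 4*y + 2.
  f_x(P) = 19, f_y(P) = -51 (gradient nonzero, so P is smooth).
Step 3: tangent line at P: 19·(x − 1) + -51·(y − -3) = 0.
Expanding: 19*x - 51*y - 172 = 0.


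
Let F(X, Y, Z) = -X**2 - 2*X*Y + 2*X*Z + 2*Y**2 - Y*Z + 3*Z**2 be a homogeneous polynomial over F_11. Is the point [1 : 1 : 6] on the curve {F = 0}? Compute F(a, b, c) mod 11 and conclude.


F(1,1,6) ≡ 3 (mod 11); P is NOT on the curve.

Evaluate F(1, 1, 6) term-by-term (mod 11).
  -X**2 ↦ -1·1·1·1 = -1
  -2*X*Y ↦ -2·1·1·1 = -2
  2*X*Z ↦ 2·1·1·6 = 12
  2*Y**2 ↦ 2·1·1·1 = 2
  -Y*Z ↦ -1·1·1·6 = -6
  3*Z**2 ↦ 3·1·1·36 = 108
Sum: F(1, 1, 6) = (-1) + (-2) + (12) + (2) + (-6) + (108) = 113.
Reducing mod 11: 113 ≡ 3 (mod 11).
Since F(a, b, c) ≡ 3 ≠ 0 (mod 11), P does NOT lie on the curve.


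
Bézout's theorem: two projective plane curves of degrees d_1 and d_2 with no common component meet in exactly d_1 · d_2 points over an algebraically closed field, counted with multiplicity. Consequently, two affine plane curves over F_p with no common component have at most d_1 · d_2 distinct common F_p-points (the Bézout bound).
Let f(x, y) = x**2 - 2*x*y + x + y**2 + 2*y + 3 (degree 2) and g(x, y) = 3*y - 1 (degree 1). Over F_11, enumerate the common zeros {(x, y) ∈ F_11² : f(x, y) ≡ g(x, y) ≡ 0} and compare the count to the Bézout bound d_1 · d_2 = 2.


Common zeros: ∅; count = 0; Bézout bound = 2.

deg(f) = 2, deg(g) = 1, so Bézout bound = 2.
Scan x ∈ F_11. For each x, list the y ∈ F_11 with f(x, y) ≡ 0 and those with g(x, y) ≡ 0 (mod 11); the common zeros in that column are the intersection.
  x = 0: f ≡ 0 at y ∈ {2, 7}; g ≡ 0 at y ∈ {4}; common: ∅.
  x = 1: f ≡ 0 at y ∈ ∅; g ≡ 0 at y ∈ {4}; common: ∅.
  x = 2: f ≡ 0 at y ∈ {6, 7}; g ≡ 0 at y ∈ {4}; common: ∅.
  x = 3: f ≡ 0 at y ∈ {2}; g ≡ 0 at y ∈ {4}; common: ∅.
  x = 4: f ≡ 0 at y ∈ ∅; g ≡ 0 at y ∈ {4}; common: ∅.
  x = 5: f ≡ 0 at y ∈ {0, 8}; g ≡ 0 at y ∈ {4}; common: ∅.
  x = 6: f ≡ 0 at y ∈ ∅; g ≡ 0 at y ∈ {4}; common: ∅.
  x = 7: f ≡ 0 at y ∈ ∅; g ≡ 0 at y ∈ {4}; common: ∅.
  x = 8: f ≡ 0 at y ∈ ∅; g ≡ 0 at y ∈ {4}; common: ∅.
  x = 9: f ≡ 0 at y ∈ {6, 10}; g ≡ 0 at y ∈ {4}; common: ∅.
  x = 10: f ≡ 0 at y ∈ {8, 10}; g ≡ 0 at y ∈ {4}; common: ∅.
Collecting: common zeros = ∅, so the count is 0.
Comparison with the Bézout bound: 0 ≤ 2 = deg(f)·deg(g), as expected for curves with no common component (the affine F_11-count falls short of the bound because intersections may lie at infinity, over extension fields, or carry multiplicity).


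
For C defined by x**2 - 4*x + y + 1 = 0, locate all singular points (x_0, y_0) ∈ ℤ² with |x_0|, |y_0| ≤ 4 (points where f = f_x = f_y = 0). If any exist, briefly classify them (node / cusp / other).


No singular points in the scanned grid; C is smooth there.

Compute partial derivatives:
  f_x = 2*x - 4.
  f_y = 1.
f_y = 1 is a nonzero constant, so f_y never vanishes: no point (x, y) can satisfy f = f_x = f_y = 0. In particular no (x, y) ∈ {−4, ..., 4}² is singular; the curve is smooth.


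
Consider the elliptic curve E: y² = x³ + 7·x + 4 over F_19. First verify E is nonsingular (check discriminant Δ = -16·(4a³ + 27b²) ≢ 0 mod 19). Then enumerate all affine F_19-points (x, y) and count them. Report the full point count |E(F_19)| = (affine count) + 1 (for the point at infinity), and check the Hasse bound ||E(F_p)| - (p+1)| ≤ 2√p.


Affine points = {(0, 2), (0, 17), (2, 8), (2, 11), (4, 1), (4, 18), (7, 4), (7, 15), (9, 6), (9, 13), (11, 5), (11, 14), (12, 7), (12, 12), (15, 8), (15, 11), (17, 1), (17, 18)}; affine count = 18; |E(F_19)| = 19.

Discriminant check: Δ ∝ 4a³ + 27b² = 4·7³ + 27·4² = 4·343 + 27·16 ≡ 18 (mod 19). Nonzero ⇒ E is nonsingular.
For each x ∈ F_19, compute rhs = x³ + 7·x + 4 mod 19, then count y ∈ F_19 with y² ≡ rhs.
  x = 0: rhs = 4, matching y values: 2, 17 (2 points).
  x = 1: rhs = 12, matching y values: none (0 points).
  x = 2: rhs = 7, matching y values: 8, 11 (2 points).
  x = 3: rhs = 14, matching y values: none (0 points).
  x = 4: rhs = 1, matching y values: 1, 18 (2 points).
  x = 5: rhs = 12, matching y values: none (0 points).
  x = 6: rhs = 15, matching y values: none (0 points).
  x = 7: rhs = 16, matching y values: 4, 15 (2 points).
  x = 8: rhs = 2, matching y values: none (0 points).
  x = 9: rhs = 17, matching y values: 6, 13 (2 points).
  x = 10: rhs = 10, matching y values: none (0 points).
  x = 11: rhs = 6, matching y values: 5, 14 (2 points).
  x = 12: rhs = 11, matching y values: 7, 12 (2 points).
  x = 13: rhs = 12, matching y values: none (0 points).
  x = 14: rhs = 15, matching y values: none (0 points).
  x = 15: rhs = 7, matching y values: 8, 11 (2 points).
  x = 16: rhs = 13, matching y values: none (0 points).
  x = 17: rhs = 1, matching y values: 1, 18 (2 points).
  x = 18: rhs = 15, matching y values: none (0 points).
Total affine count: 18.
Full point count |E(F_19)| = 18 + 1 = 19.
Hasse bound: |19 − (19+1)| = |-1| = 1 ≤ 2√19 ≈ 8.7178 ✓.


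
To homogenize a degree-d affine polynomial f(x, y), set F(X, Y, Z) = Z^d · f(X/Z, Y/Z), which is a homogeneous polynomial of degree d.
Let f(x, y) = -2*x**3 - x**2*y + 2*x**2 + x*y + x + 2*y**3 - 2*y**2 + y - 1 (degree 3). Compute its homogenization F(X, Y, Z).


F(X, Y, Z) = -2*X**3 - X**2*Y + 2*X**2*Z + X*Y*Z + X*Z**2 + 2*Y**3 - 2*Y**2*Z + Y*Z**2 - Z**3

deg(f) = 3.
Substitute x = X/Z, y = Y/Z into f, then multiply by Z^3.
  monomial -2·x^3·y^0 ↦ -2·X^3·Y^0·Z^0.
  monomial -1·x^2·y^1 ↦ -1·X^2·Y^1·Z^0.
  monomial 2·x^2·y^0 ↦ 2·X^2·Y^0·Z^1.
  monomial 1·x^1·y^1 ↦ 1·X^1·Y^1·Z^1.
  monomial 1·x^1·y^0 ↦ 1·X^1·Y^0·Z^2.
  monomial 2·x^0·y^3 ↦ 2·X^0·Y^3·Z^0.
  monomial -2·x^0·y^2 ↦ -2·X^0·Y^2·Z^1.
  monomial 1·x^0·y^1 ↦ 1·X^0·Y^1·Z^2.
  monomial -1·x^0·y^0 ↦ -1·X^0·Y^0·Z^3.
Collecting: F(X, Y, Z) = -2*X**3 - X**2*Y + 2*X**2*Z + X*Y*Z + X*Z**2 + 2*Y**3 - 2*Y**2*Z + Y*Z**2 - Z**3.


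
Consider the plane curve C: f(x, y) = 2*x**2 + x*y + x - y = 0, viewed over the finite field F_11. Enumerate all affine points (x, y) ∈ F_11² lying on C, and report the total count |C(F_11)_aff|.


Affine F_11-points: {(0, 0), (2, 1), (3, 6), (4, 10), (5, 0), (6, 2), (7, 10), (8, 1), (9, 2), (10, 6)}; count = 10.

For each of the 121 pairs (x, y) ∈ F_11², evaluate f(x, y) mod 11. Record the zeros.
  x = 0: [0↦0, 1↦10, 2↦9, 3↦8, 4↦7, 5↦6, 6↦5, 7↦4, 8↦3, 9↦2, 10↦1]  zeros at y ∈ {0}
  x = 1: [0↦3, 1↦3, 2↦3, 3↦3, 4↦3, 5↦3, 6↦3, 7↦3, 8↦3, 9↦3, 10↦3]  zeros at y ∈ ∅
  x = 2: [0↦10, 1↦0, 2↦1, 3↦2, 4↦3, 5↦4, 6↦5, 7↦6, 8↦7, 9↦8, 10↦9]  zeros at y ∈ {1}
  x = 3: [0↦10, 1↦1, 2↦3, 3↦5, 4↦7, 5↦9, 6↦0, 7↦2, 8↦4, 9↦6, 10↦8]  zeros at y ∈ {6}
  x = 4: [0↦3, 1↦6, 2↦9, 3↦1, 4↦4, 5↦7, 6↦10, 7↦2, 8↦5, 9↦8, 10↦0]  zeros at y ∈ {10}
  x = 5: [0↦0, 1↦4, 2↦8, 3↦1, 4↦5, 5↦9, 6↦2, 7↦6, 8↦10, 9↦3, 10↦7]  zeros at y ∈ {0}
  x = 6: [0↦1, 1↦6, 2↦0, 3↦5, 4↦10, 5↦4, 6↦9, 7↦3, 8↦8, 9↦2, 10↦7]  zeros at y ∈ {2}
  x = 7: [0↦6, 1↦1, 2↦7, 3↦2, 4↦8, 5↦3, 6↦9, 7↦4, 8↦10, 9↦5, 10↦0]  zeros at y ∈ {10}
  x = 8: [0↦4, 1↦0, 2↦7, 3↦3, 4↦10, 5↦6, 6↦2, 7↦9, 8↦5, 9↦1, 10↦8]  zeros at y ∈ {1}
  x = 9: [0↦6, 1↦3, 2↦0, 3↦8, 4↦5, 5↦2, 6↦10, 7↦7, 8↦4, 9↦1, 10↦9]  zeros at y ∈ {2}
  x = 10: [0↦1, 1↦10, 2↦8, 3↦6, 4↦4, 5↦2, 6↦0, 7↦9, 8↦7, 9↦5, 10↦3]  zeros at y ∈ {6}
Collecting zeros: affine points = {(0, 0), (2, 1), (3, 6), (4, 10), (5, 0), (6, 2), (7, 10), (8, 1), (9, 2), (10, 6)}.
Total count |C(F_11)_aff| = 10.


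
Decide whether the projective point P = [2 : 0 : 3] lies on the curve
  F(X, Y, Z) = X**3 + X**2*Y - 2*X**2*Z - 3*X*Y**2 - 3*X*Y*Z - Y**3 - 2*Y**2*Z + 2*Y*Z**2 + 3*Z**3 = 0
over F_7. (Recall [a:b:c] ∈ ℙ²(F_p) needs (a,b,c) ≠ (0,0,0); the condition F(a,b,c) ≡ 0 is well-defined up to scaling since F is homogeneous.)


F(2,0,3) ≡ 2 (mod 7); P is NOT on the curve.

Evaluate F(2, 0, 3) term-by-term (mod 7).
  X**3 ↦ 1·8·1·1 = 8
  X**2*Y ↦ 1·4·0·1 = 0
  -2*X**2*Z ↦ -2·4·1·3 = -24
  -3*X*Y**2 ↦ -3·2·0·1 = 0
  -3*X*Y*Z ↦ -3·2·0·3 = 0
  -Y**3 ↦ -1·1·0·1 = 0
  -2*Y**2*Z ↦ -2·1·0·3 = 0
  2*Y*Z**2 ↦ 2·1·0·9 = 0
  3*Z**3 ↦ 3·1·1·27 = 81
Sum: F(2, 0, 3) = (8) + (0) + (-24) + (0) + (0) + (0) + (0) + (0) + (81) = 65.
Reducing mod 7: 65 ≡ 2 (mod 7).
Since F(a, b, c) ≡ 2 ≠ 0 (mod 7), P does NOT lie on the curve.


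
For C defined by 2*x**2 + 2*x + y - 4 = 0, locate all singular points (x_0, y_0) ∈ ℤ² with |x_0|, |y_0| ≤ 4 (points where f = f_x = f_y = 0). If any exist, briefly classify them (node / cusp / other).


No singular points in the scanned grid; C is smooth there.

Compute partial derivatives:
  f_x = 4*x + 2.
  f_y = 1.
f_y = 1 is a nonzero constant, so f_y never vanishes: no point (x, y) can satisfy f = f_x = f_y = 0. In particular no (x, y) ∈ {−4, ..., 4}² is singular; the curve is smooth.


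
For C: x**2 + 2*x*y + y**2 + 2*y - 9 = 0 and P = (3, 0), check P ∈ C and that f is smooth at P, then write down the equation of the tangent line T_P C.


Tangent line at P: 6*x + 8*y - 18 = 0.

Step 1: f(3, 0) = 0, so P lies on C.
Step 2: partial derivatives
  f_x(x, y) = 2*x + 2*y, f_y(x, y) = 2*x + 2*y + 2.
  f_x(P) = 6, f_y(P) = 8 (gradient nonzero, so P is smooth).
Step 3: tangent line at P: 6·(x − 3) + 8·(y − 0) = 0.
Expanding: 6*x + 8*y - 18 = 0.


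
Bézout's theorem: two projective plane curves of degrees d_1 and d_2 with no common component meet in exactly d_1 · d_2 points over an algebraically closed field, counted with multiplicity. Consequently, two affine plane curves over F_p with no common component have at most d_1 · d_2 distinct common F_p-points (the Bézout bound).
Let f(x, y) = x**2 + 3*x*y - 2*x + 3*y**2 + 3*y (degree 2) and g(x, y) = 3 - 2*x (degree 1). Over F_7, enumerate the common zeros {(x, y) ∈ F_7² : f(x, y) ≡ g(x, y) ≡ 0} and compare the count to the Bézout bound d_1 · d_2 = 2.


Common zeros: {(5, 2), (5, 6)}; count = 2; Bézout bound = 2.

deg(f) = 2, deg(g) = 1, so Bézout bound = 2.
Scan x ∈ F_7. For each x, list the y ∈ F_7 with f(x, y) ≡ 0 and those with g(x, y) ≡ 0 (mod 7); the common zeros in that column are the intersection.
  x = 0: f ≡ 0 at y ∈ {0, 6}; g ≡ 0 at y ∈ ∅; common: ∅.
  x = 1: f ≡ 0 at y ∈ ∅; g ≡ 0 at y ∈ ∅; common: ∅.
  x = 2: f ≡ 0 at y ∈ {0, 4}; g ≡ 0 at y ∈ ∅; common: ∅.
  x = 3: f ≡ 0 at y ∈ ∅; g ≡ 0 at y ∈ ∅; common: ∅.
  x = 4: f ≡ 0 at y ∈ ∅; g ≡ 0 at y ∈ ∅; common: ∅.
  x = 5: f ≡ 0 at y ∈ {2, 6}; g ≡ 0 at y ∈ {0, 1, 2, 3, 4, 5, 6}; common: {2, 6}.
  x = 6: f ≡ 0 at y ∈ ∅; g ≡ 0 at y ∈ ∅; common: ∅.
Collecting: common zeros = {(5, 2), (5, 6)}, so the count is 2.
Comparison with the Bézout bound: 2 ≤ 2 = deg(f)·deg(g), as expected for curves with no common component (the bound is attained).


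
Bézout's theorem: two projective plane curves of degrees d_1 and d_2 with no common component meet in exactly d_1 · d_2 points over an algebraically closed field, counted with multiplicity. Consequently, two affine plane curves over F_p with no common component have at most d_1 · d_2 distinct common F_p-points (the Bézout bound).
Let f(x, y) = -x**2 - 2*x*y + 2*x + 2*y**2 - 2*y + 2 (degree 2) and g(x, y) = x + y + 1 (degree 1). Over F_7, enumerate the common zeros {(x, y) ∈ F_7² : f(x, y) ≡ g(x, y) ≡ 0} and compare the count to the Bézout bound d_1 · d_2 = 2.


Common zeros: {(3, 3)}; count = 1; Bézout bound = 2.

deg(f) = 2, deg(g) = 1, so Bézout bound = 2.
Scan x ∈ F_7. For each x, list the y ∈ F_7 with f(x, y) ≡ 0 and those with g(x, y) ≡ 0 (mod 7); the common zeros in that column are the intersection.
  x = 0: f ≡ 0 at y ∈ {3, 5}; g ≡ 0 at y ∈ {6}; common: ∅.
  x = 1: f ≡ 0 at y ∈ ∅; g ≡ 0 at y ∈ {5}; common: ∅.
  x = 2: f ≡ 0 at y ∈ ∅; g ≡ 0 at y ∈ {4}; common: ∅.
  x = 3: f ≡ 0 at y ∈ {1, 3}; g ≡ 0 at y ∈ {3}; common: {3}.
  x = 4: f ≡ 0 at y ∈ {1, 4}; g ≡ 0 at y ∈ {2}; common: ∅.
  x = 5: f ≡ 0 at y ∈ ∅; g ≡ 0 at y ∈ {1}; common: ∅.
  x = 6: f ≡ 0 at y ∈ {2, 5}; g ≡ 0 at y ∈ {0}; common: ∅.
Collecting: common zeros = {(3, 3)}, so the count is 1.
Comparison with the Bézout bound: 1 ≤ 2 = deg(f)·deg(g), as expected for curves with no common component (the affine F_7-count falls short of the bound because intersections may lie at infinity, over extension fields, or carry multiplicity).


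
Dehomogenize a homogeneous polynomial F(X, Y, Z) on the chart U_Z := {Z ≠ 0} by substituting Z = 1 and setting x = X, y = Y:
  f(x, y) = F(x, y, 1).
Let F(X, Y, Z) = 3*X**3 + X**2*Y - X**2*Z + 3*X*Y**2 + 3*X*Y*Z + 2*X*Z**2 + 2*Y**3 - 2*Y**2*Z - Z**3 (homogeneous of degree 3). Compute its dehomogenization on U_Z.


f(x, y) = 3*x**3 + x**2*y - x**2 + 3*x*y**2 + 3*x*y + 2*x + 2*y**3 - 2*y**2 - 1

On U_Z we set Z = 1. Each monomial c·X^i·Y^j·Z^k in F becomes c·x^i·y^j·1^k = c·x^i·y^j.
Substituting Z = 1: F(X, Y, 1) = 3*x**3 + x**2*y - x**2 + 3*x*y**2 + 3*x*y + 2*x + 2*y**3 - 2*y**2 - 1.
Note: deg(f) ≤ deg(F) = 3; strict inequality happens when F is divisible by Z (lost terms).


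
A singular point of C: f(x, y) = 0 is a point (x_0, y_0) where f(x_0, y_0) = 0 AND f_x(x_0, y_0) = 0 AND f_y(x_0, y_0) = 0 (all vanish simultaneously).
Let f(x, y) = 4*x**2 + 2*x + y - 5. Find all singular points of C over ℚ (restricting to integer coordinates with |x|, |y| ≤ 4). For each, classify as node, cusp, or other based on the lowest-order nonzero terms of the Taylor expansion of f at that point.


No singular points in the scanned grid; C is smooth there.

Compute partial derivatives:
  f_x = 8*x + 2.
  f_y = 1.
f_y = 1 is a nonzero constant, so f_y never vanishes: no point (x, y) can satisfy f = f_x = f_y = 0. In particular no (x, y) ∈ {−4, ..., 4}² is singular; the curve is smooth.


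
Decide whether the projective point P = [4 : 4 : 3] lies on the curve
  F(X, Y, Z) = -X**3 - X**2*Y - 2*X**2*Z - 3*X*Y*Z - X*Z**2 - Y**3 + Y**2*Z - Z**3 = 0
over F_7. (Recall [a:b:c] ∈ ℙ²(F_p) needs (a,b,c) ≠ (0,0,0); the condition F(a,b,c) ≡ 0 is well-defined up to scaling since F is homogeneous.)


F(4,4,3) ≡ 1 (mod 7); P is NOT on the curve.

Evaluate F(4, 4, 3) term-by-term (mod 7).
  -X**3 ↦ -1·64·1·1 = -64
  -X**2*Y ↦ -1·16·4·1 = -64
  -2*X**2*Z ↦ -2·16·1·3 = -96
  -3*X*Y*Z ↦ -3·4·4·3 = -144
  -X*Z**2 ↦ -1·4·1·9 = -36
  -Y**3 ↦ -1·1·64·1 = -64
  Y**2*Z ↦ 1·1·16·3 = 48
  -Z**3 ↦ -1·1·1·27 = -27
Sum: F(4, 4, 3) = (-64) + (-64) + (-96) + (-144) + (-36) + (-64) + (48) + (-27) = -447.
Reducing mod 7: -447 ≡ 1 (mod 7).
Since F(a, b, c) ≡ 1 ≠ 0 (mod 7), P does NOT lie on the curve.


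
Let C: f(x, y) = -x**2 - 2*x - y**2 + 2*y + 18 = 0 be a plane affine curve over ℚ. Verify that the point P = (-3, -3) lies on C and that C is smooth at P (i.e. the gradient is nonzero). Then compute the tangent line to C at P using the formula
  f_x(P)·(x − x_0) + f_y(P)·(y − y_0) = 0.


Tangent line at P: 4*x + 8*y + 36 = 0.

Step 1: f(-3, -3) = 0, so P lies on C.
Step 2: partial derivatives
  f_x(x, y) = -2*x - 2, f_y(x, y) = 2 - 2*y.
  f_x(P) = 4, f_y(P) = 8 (gradient nonzero, so P is smooth).
Step 3: tangent line at P: 4·(x − -3) + 8·(y − -3) = 0.
Expanding: 4*x + 8*y + 36 = 0.


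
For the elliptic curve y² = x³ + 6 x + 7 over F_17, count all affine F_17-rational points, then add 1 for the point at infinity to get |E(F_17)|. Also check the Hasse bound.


Affine points = {(3, 1), (3, 16), (5, 3), (5, 14), (6, 2), (6, 15), (7, 1), (7, 16), (9, 5), (9, 12), (10, 8), (10, 9), (13, 2), (13, 15), (14, 8), (14, 9), (15, 2), (15, 15), (16, 0)}; affine count = 19; |E(F_17)| = 20.

Discriminant check: Δ ∝ 4a³ + 27b² = 4·6³ + 27·7² = 4·216 + 27·49 ≡ 11 (mod 17). Nonzero ⇒ E is nonsingular.
For each x ∈ F_17, compute rhs = x³ + 6·x + 7 mod 17, then count y ∈ F_17 with y² ≡ rhs.
  x = 0: rhs = 7, matching y values: none (0 points).
  x = 1: rhs = 14, matching y values: none (0 points).
  x = 2: rhs = 10, matching y values: none (0 points).
  x = 3: rhs = 1, matching y values: 1, 16 (2 points).
  x = 4: rhs = 10, matching y values: none (0 points).
  x = 5: rhs = 9, matching y values: 3, 14 (2 points).
  x = 6: rhs = 4, matching y values: 2, 15 (2 points).
  x = 7: rhs = 1, matching y values: 1, 16 (2 points).
  x = 8: rhs = 6, matching y values: none (0 points).
  x = 9: rhs = 8, matching y values: 5, 12 (2 points).
  x = 10: rhs = 13, matching y values: 8, 9 (2 points).
  x = 11: rhs = 10, matching y values: none (0 points).
  x = 12: rhs = 5, matching y values: none (0 points).
  x = 13: rhs = 4, matching y values: 2, 15 (2 points).
  x = 14: rhs = 13, matching y values: 8, 9 (2 points).
  x = 15: rhs = 4, matching y values: 2, 15 (2 points).
  x = 16: rhs = 0, matching y values: 0 (1 points).
Total affine count: 19.
Full point count |E(F_17)| = 19 + 1 = 20.
Hasse bound: |20 − (17+1)| = |2| = 2 ≤ 2√17 ≈ 8.2462 ✓.


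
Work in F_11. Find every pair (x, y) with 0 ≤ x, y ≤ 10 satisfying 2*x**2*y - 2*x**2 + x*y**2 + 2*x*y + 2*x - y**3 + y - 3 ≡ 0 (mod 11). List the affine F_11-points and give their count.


Affine F_11-points: {(5, 1), (5, 7), (5, 8), (7, 5), (7, 6), (7, 7), (8, 8), (9, 5), (10, 6)}; count = 9.

For each of the 121 pairs (x, y) ∈ F_11², evaluate f(x, y) mod 11. Record the zeros.
  x = 0: [0↦8, 1↦8, 2↦2, 3↦6, 4↦3, 5↦9, 6↦7, 7↦2, 8↦10, 9↦3, 10↦8]  zeros at y ∈ ∅
  x = 1: [0↦8, 1↦2, 2↦3, 3↦5, 4↦2, 5↦10, 6↦1, 7↦2, 8↦7, 9↦10, 10↦5]  zeros at y ∈ ∅
  x = 2: [0↦4, 1↦7, 2↦8, 3↦1, 4↦2, 5↦5, 6↦4, 7↦4, 8↦10, 9↦5, 10↦5]  zeros at y ∈ ∅
  x = 3: [0↦7, 1↦1, 2↦6, 3↦5, 4↦3, 5↦5, 6↦5, 7↦8, 8↦8, 9↦10, 10↦8]  zeros at y ∈ ∅
  x = 4: [0↦6, 1↦6, 2↦8, 3↦6, 4↦5, 5↦10, 6↦4, 7↦3, 8↦1, 9↦3, 10↦3]  zeros at y ∈ ∅
  x = 5: [0↦1, 1↦0, 2↦3, 3↦4, 4↦8, 5↦9, 6↦1, 7↦0, 8↦0, 9↦6, 10↦1]  zeros at y ∈ {1, 7, 8}
  x = 6: [0↦3, 1↦5, 2↦2, 3↦10, 4↦1, 5↦2, 6↦7, 7↦10, 8↦5, 9↦8, 10↦2]  zeros at y ∈ ∅
  x = 7: [0↦1, 1↦10, 2↦5, 3↦2, 4↦6, 5↦0, 6↦0, 7↦0, 8↦5, 9↦9, 10↦6]  zeros at y ∈ {5, 6, 7}
  x = 8: [0↦6, 1↦4, 2↦1, 3↦2, 4↦1, 5↦3, 6↦2, 7↦3, 8↦0, 9↦9, 10↦2]  zeros at y ∈ {8}
  x = 9: [0↦7, 1↦9, 2↦1, 3↦10, 4↦8, 5↦0, 6↦2, 7↦8, 8↦1, 9↦8, 10↦1]  zeros at y ∈ {5}
  x = 10: [0↦4, 1↦3, 2↦5, 3↦4, 4↦5, 5↦2, 6↦0, 7↦4, 8↦8, 9↦6, 10↦3]  zeros at y ∈ {6}
Collecting zeros: affine points = {(5, 1), (5, 7), (5, 8), (7, 5), (7, 6), (7, 7), (8, 8), (9, 5), (10, 6)}.
Total count |C(F_11)_aff| = 9.


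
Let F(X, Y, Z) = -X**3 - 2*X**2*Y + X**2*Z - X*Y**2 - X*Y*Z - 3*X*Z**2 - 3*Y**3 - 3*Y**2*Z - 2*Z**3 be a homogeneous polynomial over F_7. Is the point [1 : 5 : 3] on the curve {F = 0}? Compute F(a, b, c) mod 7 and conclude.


F(1,5,3) ≡ 6 (mod 7); P is NOT on the curve.

Evaluate F(1, 5, 3) term-by-term (mod 7).
  -X**3 ↦ -1·1·1·1 = -1
  -2*X**2*Y ↦ -2·1·5·1 = -10
  X**2*Z ↦ 1·1·1·3 = 3
  -X*Y**2 ↦ -1·1·25·1 = -25
  -X*Y*Z ↦ -1·1·5·3 = -15
  -3*X*Z**2 ↦ -3·1·1·9 = -27
  -3*Y**3 ↦ -3·1·125·1 = -375
  -3*Y**2*Z ↦ -3·1·25·3 = -225
  -2*Z**3 ↦ -2·1·1·27 = -54
Sum: F(1, 5, 3) = (-1) + (-10) + (3) + (-25) + (-15) + (-27) + (-375) + (-225) + (-54) = -729.
Reducing mod 7: -729 ≡ 6 (mod 7).
Since F(a, b, c) ≡ 6 ≠ 0 (mod 7), P does NOT lie on the curve.


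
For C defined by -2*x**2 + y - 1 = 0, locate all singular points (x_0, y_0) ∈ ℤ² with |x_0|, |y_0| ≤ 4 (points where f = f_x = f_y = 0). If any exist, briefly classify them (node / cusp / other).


No singular points in the scanned grid; C is smooth there.

Compute partial derivatives:
  f_x = -4*x.
  f_y = 1.
f_y = 1 is a nonzero constant, so f_y never vanishes: no point (x, y) can satisfy f = f_x = f_y = 0. In particular no (x, y) ∈ {−4, ..., 4}² is singular; the curve is smooth.


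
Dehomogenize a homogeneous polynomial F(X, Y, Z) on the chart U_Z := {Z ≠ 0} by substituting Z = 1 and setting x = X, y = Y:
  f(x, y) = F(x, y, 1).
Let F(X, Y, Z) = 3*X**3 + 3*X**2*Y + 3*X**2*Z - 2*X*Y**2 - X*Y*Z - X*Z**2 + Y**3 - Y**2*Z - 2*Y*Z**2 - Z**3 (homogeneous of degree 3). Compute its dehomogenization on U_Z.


f(x, y) = 3*x**3 + 3*x**2*y + 3*x**2 - 2*x*y**2 - x*y - x + y**3 - y**2 - 2*y - 1

On U_Z we set Z = 1. Each monomial c·X^i·Y^j·Z^k in F becomes c·x^i·y^j·1^k = c·x^i·y^j.
Substituting Z = 1: F(X, Y, 1) = 3*x**3 + 3*x**2*y + 3*x**2 - 2*x*y**2 - x*y - x + y**3 - y**2 - 2*y - 1.
Note: deg(f) ≤ deg(F) = 3; strict inequality happens when F is divisible by Z (lost terms).


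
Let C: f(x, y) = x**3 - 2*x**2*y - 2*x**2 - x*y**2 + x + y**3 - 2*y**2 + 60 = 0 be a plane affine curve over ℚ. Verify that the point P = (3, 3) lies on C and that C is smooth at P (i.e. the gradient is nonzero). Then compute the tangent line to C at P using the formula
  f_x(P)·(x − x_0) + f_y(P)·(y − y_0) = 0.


Tangent line at P: -29*x - 21*y + 150 = 0.

Step 1: f(3, 3) = 0, so P lies on C.
Step 2: partial derivatives
  f_x(x, y) = 3*x**2 - 4*x*y - 4*x - y**2 + 1, f_y(x, y) = -2*x**2 - 2*x*y + 3*y**2 - 4*y.
  f_x(P) = -29, f_y(P) = -21 (gradient nonzero, so P is smooth).
Step 3: tangent line at P: -29·(x − 3) + -21·(y − 3) = 0.
Expanding: -29*x - 21*y + 150 = 0.


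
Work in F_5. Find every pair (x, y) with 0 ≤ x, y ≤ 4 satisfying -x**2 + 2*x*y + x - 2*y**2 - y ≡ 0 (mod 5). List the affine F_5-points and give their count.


Affine F_5-points: {(0, 0), (0, 2), (1, 0), (1, 3)}; count = 4.

For each of the 25 pairs (x, y) ∈ F_5², evaluate f(x, y) mod 5. Record the zeros.
  x = 0: [0↦0, 1↦2, 2↦0, 3↦4, 4↦4]  zeros at y ∈ {0, 2}
  x = 1: [0↦0, 1↦4, 2↦4, 3↦0, 4↦2]  zeros at y ∈ {0, 3}
  x = 2: [0↦3, 1↦4, 2↦1, 3↦4, 4↦3]  zeros at y ∈ ∅
  x = 3: [0↦4, 1↦2, 2↦1, 3↦1, 4↦2]  zeros at y ∈ ∅
  x = 4: [0↦3, 1↦3, 2↦4, 3↦1, 4↦4]  zeros at y ∈ ∅
Collecting zeros: affine points = {(0, 0), (0, 2), (1, 0), (1, 3)}.
Total count |C(F_5)_aff| = 4.


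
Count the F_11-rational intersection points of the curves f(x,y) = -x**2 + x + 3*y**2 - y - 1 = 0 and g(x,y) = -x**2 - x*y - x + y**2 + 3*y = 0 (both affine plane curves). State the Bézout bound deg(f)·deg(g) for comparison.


Common zeros: ∅; count = 0; Bézout bound = 4.

deg(f) = 2, deg(g) = 2, so Bézout bound = 4.
Scan x ∈ F_11. For each x, list the y ∈ F_11 with f(x, y) ≡ 0 and those with g(x, y) ≡ 0 (mod 11); the common zeros in that column are the intersection.
  x = 0: f ≡ 0 at y ∈ ∅; g ≡ 0 at y ∈ {0, 8}; common: ∅.
  x = 1: f ≡ 0 at y ∈ ∅; g ≡ 0 at y ∈ {4, 5}; common: ∅.
  x = 2: f ≡ 0 at y ∈ {6, 9}; g ≡ 0 at y ∈ {2, 8}; common: ∅.
  x = 3: f ≡ 0 at y ∈ ∅; g ≡ 0 at y ∈ {1, 10}; common: ∅.
  x = 4: f ≡ 0 at y ∈ {1, 3}; g ≡ 0 at y ∈ {5, 7}; common: ∅.
  x = 5: f ≡ 0 at y ∈ {2}; g ≡ 0 at y ∈ {4, 9}; common: ∅.
  x = 6: f ≡ 0 at y ∈ ∅; g ≡ 0 at y ∈ {1, 2}; common: ∅.
  x = 7: f ≡ 0 at y ∈ {2}; g ≡ 0 at y ∈ {6, 9}; common: ∅.
  x = 8: f ≡ 0 at y ∈ {1, 3}; g ≡ 0 at y ∈ {6, 10}; common: ∅.
  x = 9: f ≡ 0 at y ∈ ∅; g ≡ 0 at y ∈ {3}; common: ∅.
  x = 10: f ≡ 0 at y ∈ {6, 9}; g ≡ 0 at y ∈ {0, 7}; common: ∅.
Collecting: common zeros = ∅, so the count is 0.
Comparison with the Bézout bound: 0 ≤ 4 = deg(f)·deg(g), as expected for curves with no common component (the affine F_11-count falls short of the bound because intersections may lie at infinity, over extension fields, or carry multiplicity).


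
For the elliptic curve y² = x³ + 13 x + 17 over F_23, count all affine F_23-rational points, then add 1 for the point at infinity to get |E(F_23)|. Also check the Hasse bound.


Affine points = {(1, 10), (1, 13), (4, 8), (4, 15), (5, 0), (6, 9), (6, 14), (8, 9), (8, 14), (9, 9), (9, 14), (19, 4), (19, 19), (21, 11), (21, 12), (22, 7), (22, 16)}; affine count = 17; |E(F_23)| = 18.

Discriminant check: Δ ∝ 4a³ + 27b² = 4·13³ + 27·17² = 4·2197 + 27·289 ≡ 8 (mod 23). Nonzero ⇒ E is nonsingular.
For each x ∈ F_23, compute rhs = x³ + 13·x + 17 mod 23, then count y ∈ F_23 with y² ≡ rhs.
  x = 0: rhs = 17, matching y values: none (0 points).
  x = 1: rhs = 8, matching y values: 10, 13 (2 points).
  x = 2: rhs = 5, matching y values: none (0 points).
  x = 3: rhs = 14, matching y values: none (0 points).
  x = 4: rhs = 18, matching y values: 8, 15 (2 points).
  x = 5: rhs = 0, matching y values: 0 (1 points).
  x = 6: rhs = 12, matching y values: 9, 14 (2 points).
  x = 7: rhs = 14, matching y values: none (0 points).
  x = 8: rhs = 12, matching y values: 9, 14 (2 points).
  x = 9: rhs = 12, matching y values: 9, 14 (2 points).
  x = 10: rhs = 20, matching y values: none (0 points).
  x = 11: rhs = 19, matching y values: none (0 points).
  x = 12: rhs = 15, matching y values: none (0 points).
  x = 13: rhs = 14, matching y values: none (0 points).
  x = 14: rhs = 22, matching y values: none (0 points).
  x = 15: rhs = 22, matching y values: none (0 points).
  x = 16: rhs = 20, matching y values: none (0 points).
  x = 17: rhs = 22, matching y values: none (0 points).
  x = 18: rhs = 11, matching y values: none (0 points).
  x = 19: rhs = 16, matching y values: 4, 19 (2 points).
  x = 20: rhs = 20, matching y values: none (0 points).
  x = 21: rhs = 6, matching y values: 11, 12 (2 points).
  x = 22: rhs = 3, matching y values: 7, 16 (2 points).
Total affine count: 17.
Full point count |E(F_23)| = 17 + 1 = 18.
Hasse bound: |18 − (23+1)| = |-6| = 6 ≤ 2√23 ≈ 9.5917 ✓.


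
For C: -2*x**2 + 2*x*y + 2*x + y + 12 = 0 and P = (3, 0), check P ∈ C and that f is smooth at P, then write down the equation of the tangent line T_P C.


Tangent line at P: -10*x + 7*y + 30 = 0.

Step 1: f(3, 0) = 0, so P lies on C.
Step 2: partial derivatives
  f_x(x, y) = -4*x + 2*y + 2, f_y(x, y) = 2*x + 1.
  f_x(P) = -10, f_y(P) = 7 (gradient nonzero, so P is smooth).
Step 3: tangent line at P: -10·(x − 3) + 7·(y − 0) = 0.
Expanding: -10*x + 7*y + 30 = 0.


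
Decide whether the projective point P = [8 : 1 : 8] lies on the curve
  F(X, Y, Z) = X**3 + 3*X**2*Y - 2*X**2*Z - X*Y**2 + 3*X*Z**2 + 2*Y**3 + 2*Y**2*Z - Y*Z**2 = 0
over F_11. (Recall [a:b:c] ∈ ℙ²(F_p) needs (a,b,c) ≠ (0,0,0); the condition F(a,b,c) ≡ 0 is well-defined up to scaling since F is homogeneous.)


F(8,1,8) ≡ 7 (mod 11); P is NOT on the curve.

Evaluate F(8, 1, 8) term-by-term (mod 11).
  X**3 ↦ 1·512·1·1 = 512
  3*X**2*Y ↦ 3·64·1·1 = 192
  -2*X**2*Z ↦ -2·64·1·8 = -1024
  -X*Y**2 ↦ -1·8·1·1 = -8
  3*X*Z**2 ↦ 3·8·1·64 = 1536
  2*Y**3 ↦ 2·1·1·1 = 2
  2*Y**2*Z ↦ 2·1·1·8 = 16
  -Y*Z**2 ↦ -1·1·1·64 = -64
Sum: F(8, 1, 8) = (512) + (192) + (-1024) + (-8) + (1536) + (2) + (16) + (-64) = 1162.
Reducing mod 11: 1162 ≡ 7 (mod 11).
Since F(a, b, c) ≡ 7 ≠ 0 (mod 11), P does NOT lie on the curve.


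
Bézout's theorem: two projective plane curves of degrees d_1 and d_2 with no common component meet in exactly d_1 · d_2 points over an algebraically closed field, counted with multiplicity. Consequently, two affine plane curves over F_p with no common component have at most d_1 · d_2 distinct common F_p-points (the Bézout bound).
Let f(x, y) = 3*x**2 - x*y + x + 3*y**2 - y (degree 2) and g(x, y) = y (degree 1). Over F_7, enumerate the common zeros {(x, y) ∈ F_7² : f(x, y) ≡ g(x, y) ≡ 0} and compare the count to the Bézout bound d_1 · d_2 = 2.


Common zeros: {(0, 0), (2, 0)}; count = 2; Bézout bound = 2.

deg(f) = 2, deg(g) = 1, so Bézout bound = 2.
Scan x ∈ F_7. For each x, list the y ∈ F_7 with f(x, y) ≡ 0 and those with g(x, y) ≡ 0 (mod 7); the common zeros in that column are the intersection.
  x = 0: f ≡ 0 at y ∈ {0, 5}; g ≡ 0 at y ∈ {0}; common: {0}.
  x = 1: f ≡ 0 at y ∈ ∅; g ≡ 0 at y ∈ {0}; common: ∅.
  x = 2: f ≡ 0 at y ∈ {0, 1}; g ≡ 0 at y ∈ {0}; common: {0}.
  x = 3: f ≡ 0 at y ∈ ∅; g ≡ 0 at y ∈ {0}; common: ∅.
  x = 4: f ≡ 0 at y ∈ ∅; g ≡ 0 at y ∈ {0}; common: ∅.
  x = 5: f ≡ 0 at y ∈ {1}; g ≡ 0 at y ∈ {0}; common: ∅.
  x = 6: f ≡ 0 at y ∈ {2, 5}; g ≡ 0 at y ∈ {0}; common: ∅.
Collecting: common zeros = {(0, 0), (2, 0)}, so the count is 2.
Comparison with the Bézout bound: 2 ≤ 2 = deg(f)·deg(g), as expected for curves with no common component (the bound is attained).
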